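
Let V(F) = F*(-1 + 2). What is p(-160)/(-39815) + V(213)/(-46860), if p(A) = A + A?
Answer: 6117/1751860 ≈ 0.0034917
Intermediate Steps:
p(A) = 2*A
V(F) = F (V(F) = F*1 = F)
p(-160)/(-39815) + V(213)/(-46860) = (2*(-160))/(-39815) + 213/(-46860) = -320*(-1/39815) + 213*(-1/46860) = 64/7963 - 1/220 = 6117/1751860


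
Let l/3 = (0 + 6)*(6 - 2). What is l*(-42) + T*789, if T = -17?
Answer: -16437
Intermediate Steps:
l = 72 (l = 3*((0 + 6)*(6 - 2)) = 3*(6*4) = 3*24 = 72)
l*(-42) + T*789 = 72*(-42) - 17*789 = -3024 - 13413 = -16437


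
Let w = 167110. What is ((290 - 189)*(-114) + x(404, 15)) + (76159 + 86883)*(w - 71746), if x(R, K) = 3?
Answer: 15548325777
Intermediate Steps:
((290 - 189)*(-114) + x(404, 15)) + (76159 + 86883)*(w - 71746) = ((290 - 189)*(-114) + 3) + (76159 + 86883)*(167110 - 71746) = (101*(-114) + 3) + 163042*95364 = (-11514 + 3) + 15548337288 = -11511 + 15548337288 = 15548325777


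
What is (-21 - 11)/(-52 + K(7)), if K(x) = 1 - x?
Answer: 16/29 ≈ 0.55172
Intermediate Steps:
(-21 - 11)/(-52 + K(7)) = (-21 - 11)/(-52 + (1 - 1*7)) = -32/(-52 + (1 - 7)) = -32/(-52 - 6) = -32/(-58) = -32*(-1/58) = 16/29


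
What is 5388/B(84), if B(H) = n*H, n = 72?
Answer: 449/504 ≈ 0.89087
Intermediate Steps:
B(H) = 72*H
5388/B(84) = 5388/((72*84)) = 5388/6048 = 5388*(1/6048) = 449/504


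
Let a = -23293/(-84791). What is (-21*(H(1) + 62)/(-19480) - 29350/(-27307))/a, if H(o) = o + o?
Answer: 921252107338/221258692955 ≈ 4.1637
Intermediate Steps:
H(o) = 2*o
a = 23293/84791 (a = -23293*(-1/84791) = 23293/84791 ≈ 0.27471)
(-21*(H(1) + 62)/(-19480) - 29350/(-27307))/a = (-21*(2*1 + 62)/(-19480) - 29350/(-27307))/(23293/84791) = (-21*(2 + 62)*(-1/19480) - 29350*(-1/27307))*(84791/23293) = (-21*64*(-1/19480) + 29350/27307)*(84791/23293) = (-1344*(-1/19480) + 29350/27307)*(84791/23293) = (168/2435 + 29350/27307)*(84791/23293) = (76054826/66492545)*(84791/23293) = 921252107338/221258692955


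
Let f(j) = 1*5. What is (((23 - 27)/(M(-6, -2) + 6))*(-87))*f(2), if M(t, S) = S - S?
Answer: 290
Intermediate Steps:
f(j) = 5
M(t, S) = 0
(((23 - 27)/(M(-6, -2) + 6))*(-87))*f(2) = (((23 - 27)/(0 + 6))*(-87))*5 = (-4/6*(-87))*5 = (-4*⅙*(-87))*5 = -⅔*(-87)*5 = 58*5 = 290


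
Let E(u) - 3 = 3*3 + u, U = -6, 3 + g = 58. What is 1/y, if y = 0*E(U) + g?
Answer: 1/55 ≈ 0.018182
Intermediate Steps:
g = 55 (g = -3 + 58 = 55)
E(u) = 12 + u (E(u) = 3 + (3*3 + u) = 3 + (9 + u) = 12 + u)
y = 55 (y = 0*(12 - 6) + 55 = 0*6 + 55 = 0 + 55 = 55)
1/y = 1/55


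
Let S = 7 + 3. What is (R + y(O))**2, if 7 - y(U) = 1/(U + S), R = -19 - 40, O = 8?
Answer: 877969/324 ≈ 2709.8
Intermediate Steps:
S = 10
R = -59
y(U) = 7 - 1/(10 + U) (y(U) = 7 - 1/(U + 10) = 7 - 1/(10 + U))
(R + y(O))**2 = (-59 + (69 + 7*8)/(10 + 8))**2 = (-59 + (69 + 56)/18)**2 = (-59 + (1/18)*125)**2 = (-59 + 125/18)**2 = (-937/18)**2 = 877969/324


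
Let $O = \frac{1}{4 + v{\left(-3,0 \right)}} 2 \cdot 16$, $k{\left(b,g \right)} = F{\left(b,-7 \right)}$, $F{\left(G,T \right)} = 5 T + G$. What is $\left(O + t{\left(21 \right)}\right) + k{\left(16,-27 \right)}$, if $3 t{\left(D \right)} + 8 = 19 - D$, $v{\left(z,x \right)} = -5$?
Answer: $- \frac{163}{3} \approx -54.333$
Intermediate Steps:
$F{\left(G,T \right)} = G + 5 T$
$k{\left(b,g \right)} = -35 + b$ ($k{\left(b,g \right)} = b + 5 \left(-7\right) = b - 35 = -35 + b$)
$t{\left(D \right)} = \frac{11}{3} - \frac{D}{3}$ ($t{\left(D \right)} = - \frac{8}{3} + \frac{19 - D}{3} = - \frac{8}{3} - \left(- \frac{19}{3} + \frac{D}{3}\right) = \frac{11}{3} - \frac{D}{3}$)
$O = -32$ ($O = \frac{1}{4 - 5} \cdot 2 \cdot 16 = \frac{1}{-1} \cdot 2 \cdot 16 = \left(-1\right) 2 \cdot 16 = \left(-2\right) 16 = -32$)
$\left(O + t{\left(21 \right)}\right) + k{\left(16,-27 \right)} = \left(-32 + \left(\frac{11}{3} - 7\right)\right) + \left(-35 + 16\right) = \left(-32 + \left(\frac{11}{3} - 7\right)\right) - 19 = \left(-32 - \frac{10}{3}\right) - 19 = - \frac{106}{3} - 19 = - \frac{163}{3}$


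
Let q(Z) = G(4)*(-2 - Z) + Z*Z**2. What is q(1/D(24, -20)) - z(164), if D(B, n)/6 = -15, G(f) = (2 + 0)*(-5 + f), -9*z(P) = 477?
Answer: 41536799/729000 ≈ 56.978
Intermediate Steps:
z(P) = -53 (z(P) = -1/9*477 = -53)
G(f) = -10 + 2*f (G(f) = 2*(-5 + f) = -10 + 2*f)
D(B, n) = -90 (D(B, n) = 6*(-15) = -90)
q(Z) = 4 + Z**3 + 2*Z (q(Z) = (-10 + 2*4)*(-2 - Z) + Z*Z**2 = (-10 + 8)*(-2 - Z) + Z**3 = -2*(-2 - Z) + Z**3 = (4 + 2*Z) + Z**3 = 4 + Z**3 + 2*Z)
q(1/D(24, -20)) - z(164) = (4 + (1/(-90))**3 + 2/(-90)) - 1*(-53) = (4 + (-1/90)**3 + 2*(-1/90)) + 53 = (4 - 1/729000 - 1/45) + 53 = 2899799/729000 + 53 = 41536799/729000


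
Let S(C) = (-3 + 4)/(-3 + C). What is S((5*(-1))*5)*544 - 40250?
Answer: -281886/7 ≈ -40269.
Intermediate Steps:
S(C) = 1/(-3 + C)
S((5*(-1))*5)*544 - 40250 = 544/(-3 + (5*(-1))*5) - 40250 = 544/(-3 - 5*5) - 40250 = 544/(-3 - 25) - 40250 = 544/(-28) - 40250 = -1/28*544 - 40250 = -136/7 - 40250 = -281886/7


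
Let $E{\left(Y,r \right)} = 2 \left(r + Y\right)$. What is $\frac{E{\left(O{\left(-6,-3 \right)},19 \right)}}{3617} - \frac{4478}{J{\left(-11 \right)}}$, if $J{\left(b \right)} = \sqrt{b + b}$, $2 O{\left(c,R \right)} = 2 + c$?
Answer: $\frac{34}{3617} + \frac{2239 i \sqrt{22}}{11} \approx 0.0094001 + 954.71 i$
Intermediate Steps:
$O{\left(c,R \right)} = 1 + \frac{c}{2}$ ($O{\left(c,R \right)} = \frac{2 + c}{2} = 1 + \frac{c}{2}$)
$J{\left(b \right)} = \sqrt{2} \sqrt{b}$ ($J{\left(b \right)} = \sqrt{2 b} = \sqrt{2} \sqrt{b}$)
$E{\left(Y,r \right)} = 2 Y + 2 r$ ($E{\left(Y,r \right)} = 2 \left(Y + r\right) = 2 Y + 2 r$)
$\frac{E{\left(O{\left(-6,-3 \right)},19 \right)}}{3617} - \frac{4478}{J{\left(-11 \right)}} = \frac{2 \left(1 + \frac{1}{2} \left(-6\right)\right) + 2 \cdot 19}{3617} - \frac{4478}{\sqrt{2} \sqrt{-11}} = \left(2 \left(1 - 3\right) + 38\right) \frac{1}{3617} - \frac{4478}{\sqrt{2} i \sqrt{11}} = \left(2 \left(-2\right) + 38\right) \frac{1}{3617} - \frac{4478}{i \sqrt{22}} = \left(-4 + 38\right) \frac{1}{3617} - 4478 \left(- \frac{i \sqrt{22}}{22}\right) = 34 \cdot \frac{1}{3617} + \frac{2239 i \sqrt{22}}{11} = \frac{34}{3617} + \frac{2239 i \sqrt{22}}{11}$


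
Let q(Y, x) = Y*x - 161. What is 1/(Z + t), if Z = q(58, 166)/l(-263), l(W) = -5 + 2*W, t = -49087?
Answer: -531/26074664 ≈ -2.0365e-5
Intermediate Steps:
q(Y, x) = -161 + Y*x
Z = -9467/531 (Z = (-161 + 58*166)/(-5 + 2*(-263)) = (-161 + 9628)/(-5 - 526) = 9467/(-531) = 9467*(-1/531) = -9467/531 ≈ -17.829)
1/(Z + t) = 1/(-9467/531 - 49087) = 1/(-26074664/531) = -531/26074664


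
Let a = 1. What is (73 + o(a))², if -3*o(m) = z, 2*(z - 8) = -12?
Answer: 47089/9 ≈ 5232.1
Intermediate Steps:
z = 2 (z = 8 + (½)*(-12) = 8 - 6 = 2)
o(m) = -⅔ (o(m) = -⅓*2 = -⅔)
(73 + o(a))² = (73 - ⅔)² = (217/3)² = 47089/9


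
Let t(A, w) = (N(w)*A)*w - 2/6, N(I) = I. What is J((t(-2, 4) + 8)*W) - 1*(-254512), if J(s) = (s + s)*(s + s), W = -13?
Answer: 5893012/9 ≈ 6.5478e+5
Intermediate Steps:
t(A, w) = -⅓ + A*w² (t(A, w) = (w*A)*w - 2/6 = (A*w)*w - 2*⅙ = A*w² - ⅓ = -⅓ + A*w²)
J(s) = 4*s² (J(s) = (2*s)*(2*s) = 4*s²)
J((t(-2, 4) + 8)*W) - 1*(-254512) = 4*(((-⅓ - 2*4²) + 8)*(-13))² - 1*(-254512) = 4*(((-⅓ - 2*16) + 8)*(-13))² + 254512 = 4*(((-⅓ - 32) + 8)*(-13))² + 254512 = 4*((-97/3 + 8)*(-13))² + 254512 = 4*(-73/3*(-13))² + 254512 = 4*(949/3)² + 254512 = 4*(900601/9) + 254512 = 3602404/9 + 254512 = 5893012/9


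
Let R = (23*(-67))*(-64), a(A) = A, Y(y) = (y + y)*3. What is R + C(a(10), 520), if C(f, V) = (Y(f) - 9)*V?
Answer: 125144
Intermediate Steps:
Y(y) = 6*y (Y(y) = (2*y)*3 = 6*y)
C(f, V) = V*(-9 + 6*f) (C(f, V) = (6*f - 9)*V = (-9 + 6*f)*V = V*(-9 + 6*f))
R = 98624 (R = -1541*(-64) = 98624)
R + C(a(10), 520) = 98624 + 3*520*(-3 + 2*10) = 98624 + 3*520*(-3 + 20) = 98624 + 3*520*17 = 98624 + 26520 = 125144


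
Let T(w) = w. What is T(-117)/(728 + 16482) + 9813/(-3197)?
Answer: -169255779/55020370 ≈ -3.0762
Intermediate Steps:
T(-117)/(728 + 16482) + 9813/(-3197) = -117/(728 + 16482) + 9813/(-3197) = -117/17210 + 9813*(-1/3197) = -117*1/17210 - 9813/3197 = -117/17210 - 9813/3197 = -169255779/55020370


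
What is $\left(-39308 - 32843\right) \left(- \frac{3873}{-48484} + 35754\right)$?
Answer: $- \frac{5437992037833}{2108} \approx -2.5797 \cdot 10^{9}$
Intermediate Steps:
$\left(-39308 - 32843\right) \left(- \frac{3873}{-48484} + 35754\right) = - 72151 \left(\left(-3873\right) \left(- \frac{1}{48484}\right) + 35754\right) = - 72151 \left(\frac{3873}{48484} + 35754\right) = \left(-72151\right) \frac{1733500809}{48484} = - \frac{5437992037833}{2108}$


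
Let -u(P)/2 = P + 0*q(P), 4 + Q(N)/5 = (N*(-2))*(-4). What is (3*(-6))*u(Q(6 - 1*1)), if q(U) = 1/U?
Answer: 6480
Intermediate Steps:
Q(N) = -20 + 40*N (Q(N) = -20 + 5*((N*(-2))*(-4)) = -20 + 5*(-2*N*(-4)) = -20 + 5*(8*N) = -20 + 40*N)
u(P) = -2*P (u(P) = -2*(P + 0/P) = -2*(P + 0) = -2*P)
(3*(-6))*u(Q(6 - 1*1)) = (3*(-6))*(-2*(-20 + 40*(6 - 1*1))) = -(-36)*(-20 + 40*(6 - 1)) = -(-36)*(-20 + 40*5) = -(-36)*(-20 + 200) = -(-36)*180 = -18*(-360) = 6480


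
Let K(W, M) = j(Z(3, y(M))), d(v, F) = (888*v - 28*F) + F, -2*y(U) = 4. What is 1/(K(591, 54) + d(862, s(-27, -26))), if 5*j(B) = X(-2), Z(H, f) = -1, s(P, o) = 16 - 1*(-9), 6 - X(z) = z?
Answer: 5/3823913 ≈ 1.3076e-6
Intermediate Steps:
X(z) = 6 - z
y(U) = -2 (y(U) = -1/2*4 = -2)
s(P, o) = 25 (s(P, o) = 16 + 9 = 25)
j(B) = 8/5 (j(B) = (6 - 1*(-2))/5 = (6 + 2)/5 = (1/5)*8 = 8/5)
d(v, F) = -27*F + 888*v (d(v, F) = (-28*F + 888*v) + F = -27*F + 888*v)
K(W, M) = 8/5
1/(K(591, 54) + d(862, s(-27, -26))) = 1/(8/5 + (-27*25 + 888*862)) = 1/(8/5 + (-675 + 765456)) = 1/(8/5 + 764781) = 1/(3823913/5) = 5/3823913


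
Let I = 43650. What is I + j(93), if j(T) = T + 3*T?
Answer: 44022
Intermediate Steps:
j(T) = 4*T
I + j(93) = 43650 + 4*93 = 43650 + 372 = 44022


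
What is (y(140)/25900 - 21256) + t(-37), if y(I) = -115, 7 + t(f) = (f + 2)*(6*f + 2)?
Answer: -70256363/5180 ≈ -13563.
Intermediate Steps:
t(f) = -7 + (2 + f)*(2 + 6*f) (t(f) = -7 + (f + 2)*(6*f + 2) = -7 + (2 + f)*(2 + 6*f))
(y(140)/25900 - 21256) + t(-37) = (-115/25900 - 21256) + (-3 + 6*(-37)² + 14*(-37)) = (-115*1/25900 - 21256) + (-3 + 6*1369 - 518) = (-23/5180 - 21256) + (-3 + 8214 - 518) = -110106103/5180 + 7693 = -70256363/5180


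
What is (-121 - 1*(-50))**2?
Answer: 5041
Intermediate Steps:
(-121 - 1*(-50))**2 = (-121 + 50)**2 = (-71)**2 = 5041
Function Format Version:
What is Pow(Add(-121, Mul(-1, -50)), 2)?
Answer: 5041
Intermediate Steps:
Pow(Add(-121, Mul(-1, -50)), 2) = Pow(Add(-121, 50), 2) = Pow(-71, 2) = 5041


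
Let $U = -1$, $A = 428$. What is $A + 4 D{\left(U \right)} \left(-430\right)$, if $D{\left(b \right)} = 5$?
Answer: $-8172$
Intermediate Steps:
$A + 4 D{\left(U \right)} \left(-430\right) = 428 + 4 \cdot 5 \left(-430\right) = 428 + 20 \left(-430\right) = 428 - 8600 = -8172$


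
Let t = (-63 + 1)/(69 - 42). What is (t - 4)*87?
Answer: -4930/9 ≈ -547.78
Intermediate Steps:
t = -62/27 ≈ -2.2963
(t - 4)*87 = (-62/27 - 4)*87 = -170/27*87 = -4930/9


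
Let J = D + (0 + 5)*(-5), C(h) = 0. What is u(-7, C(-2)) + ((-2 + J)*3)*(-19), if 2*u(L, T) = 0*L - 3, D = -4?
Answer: 3531/2 ≈ 1765.5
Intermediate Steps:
u(L, T) = -3/2 (u(L, T) = (0*L - 3)/2 = (0 - 3)/2 = (½)*(-3) = -3/2)
J = -29 (J = -4 + (0 + 5)*(-5) = -4 + 5*(-5) = -4 - 25 = -29)
u(-7, C(-2)) + ((-2 + J)*3)*(-19) = -3/2 + ((-2 - 29)*3)*(-19) = -3/2 - 31*3*(-19) = -3/2 - 93*(-19) = -3/2 + 1767 = 3531/2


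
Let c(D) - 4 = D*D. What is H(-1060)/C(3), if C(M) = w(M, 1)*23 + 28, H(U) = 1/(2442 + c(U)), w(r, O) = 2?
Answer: 1/83327404 ≈ 1.2001e-8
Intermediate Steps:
c(D) = 4 + D² (c(D) = 4 + D*D = 4 + D²)
H(U) = 1/(2446 + U²) (H(U) = 1/(2442 + (4 + U²)) = 1/(2446 + U²))
C(M) = 74 (C(M) = 2*23 + 28 = 46 + 28 = 74)
H(-1060)/C(3) = 1/((2446 + (-1060)²)*74) = (1/74)/(2446 + 1123600) = (1/74)/1126046 = (1/1126046)*(1/74) = 1/83327404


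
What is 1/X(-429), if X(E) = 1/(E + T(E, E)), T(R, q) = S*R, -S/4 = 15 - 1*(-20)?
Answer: 59631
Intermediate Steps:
S = -140 (S = -4*(15 - 1*(-20)) = -4*(15 + 20) = -4*35 = -140)
T(R, q) = -140*R
X(E) = -1/(139*E) (X(E) = 1/(E - 140*E) = 1/(-139*E) = -1/(139*E))
1/X(-429) = 1/(-1/139/(-429)) = 1/(-1/139*(-1/429)) = 1/(1/59631) = 59631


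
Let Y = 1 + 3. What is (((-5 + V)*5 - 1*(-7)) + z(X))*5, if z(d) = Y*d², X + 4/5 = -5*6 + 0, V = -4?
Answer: 93914/5 ≈ 18783.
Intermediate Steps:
X = -154/5 (X = -⅘ + (-5*6 + 0) = -⅘ + (-30 + 0) = -⅘ - 30 = -154/5 ≈ -30.800)
Y = 4
z(d) = 4*d²
(((-5 + V)*5 - 1*(-7)) + z(X))*5 = (((-5 - 4)*5 - 1*(-7)) + 4*(-154/5)²)*5 = ((-9*5 + 7) + 4*(23716/25))*5 = ((-45 + 7) + 94864/25)*5 = (-38 + 94864/25)*5 = (93914/25)*5 = 93914/5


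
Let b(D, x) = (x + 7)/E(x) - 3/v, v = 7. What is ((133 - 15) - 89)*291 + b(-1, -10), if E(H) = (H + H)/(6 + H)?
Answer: 295329/35 ≈ 8438.0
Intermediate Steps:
E(H) = 2*H/(6 + H) (E(H) = (2*H)/(6 + H) = 2*H/(6 + H))
b(D, x) = -3/7 + (6 + x)*(7 + x)/(2*x) (b(D, x) = (x + 7)/((2*x/(6 + x))) - 3/7 = (7 + x)*((6 + x)/(2*x)) - 3*⅐ = (6 + x)*(7 + x)/(2*x) - 3/7 = -3/7 + (6 + x)*(7 + x)/(2*x))
((133 - 15) - 89)*291 + b(-1, -10) = ((133 - 15) - 89)*291 + (85/14 + (½)*(-10) + 21/(-10)) = (118 - 89)*291 + (85/14 - 5 + 21*(-⅒)) = 29*291 + (85/14 - 5 - 21/10) = 8439 - 36/35 = 295329/35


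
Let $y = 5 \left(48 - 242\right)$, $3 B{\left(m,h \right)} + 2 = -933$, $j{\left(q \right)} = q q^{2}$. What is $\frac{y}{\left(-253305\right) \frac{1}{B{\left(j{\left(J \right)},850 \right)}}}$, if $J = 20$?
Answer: $- \frac{181390}{151983} \approx -1.1935$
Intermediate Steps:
$j{\left(q \right)} = q^{3}$
$B{\left(m,h \right)} = - \frac{935}{3}$ ($B{\left(m,h \right)} = - \frac{2}{3} + \frac{1}{3} \left(-933\right) = - \frac{2}{3} - 311 = - \frac{935}{3}$)
$y = -970$ ($y = 5 \left(-194\right) = -970$)
$\frac{y}{\left(-253305\right) \frac{1}{B{\left(j{\left(J \right)},850 \right)}}} = - \frac{970}{\left(-253305\right) \frac{1}{- \frac{935}{3}}} = - \frac{970}{\left(-253305\right) \left(- \frac{3}{935}\right)} = - \frac{970}{\frac{151983}{187}} = \left(-970\right) \frac{187}{151983} = - \frac{181390}{151983}$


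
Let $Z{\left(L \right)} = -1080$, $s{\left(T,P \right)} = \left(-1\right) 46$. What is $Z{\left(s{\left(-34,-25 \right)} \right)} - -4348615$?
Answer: $4347535$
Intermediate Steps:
$s{\left(T,P \right)} = -46$
$Z{\left(s{\left(-34,-25 \right)} \right)} - -4348615 = -1080 - -4348615 = -1080 + 4348615 = 4347535$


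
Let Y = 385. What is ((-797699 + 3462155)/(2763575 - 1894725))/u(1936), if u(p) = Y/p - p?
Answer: -78157376/49336343975 ≈ -0.0015842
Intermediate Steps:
u(p) = -p + 385/p (u(p) = 385/p - p = -p + 385/p)
((-797699 + 3462155)/(2763575 - 1894725))/u(1936) = ((-797699 + 3462155)/(2763575 - 1894725))/(-1*1936 + 385/1936) = (2664456/868850)/(-1936 + 385*(1/1936)) = (2664456*(1/868850))/(-1936 + 35/176) = 1332228/(434425*(-340701/176)) = (1332228/434425)*(-176/340701) = -78157376/49336343975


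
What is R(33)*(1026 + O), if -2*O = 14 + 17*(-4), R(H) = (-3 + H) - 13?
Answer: 17901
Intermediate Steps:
R(H) = -16 + H
O = 27 (O = -(14 + 17*(-4))/2 = -(14 - 68)/2 = -1/2*(-54) = 27)
R(33)*(1026 + O) = (-16 + 33)*(1026 + 27) = 17*1053 = 17901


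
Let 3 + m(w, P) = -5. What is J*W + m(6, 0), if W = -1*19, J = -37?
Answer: 695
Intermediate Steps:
m(w, P) = -8 (m(w, P) = -3 - 5 = -8)
W = -19
J*W + m(6, 0) = -37*(-19) - 8 = 703 - 8 = 695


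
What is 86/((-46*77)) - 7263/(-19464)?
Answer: 4008607/11490248 ≈ 0.34887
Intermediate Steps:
86/((-46*77)) - 7263/(-19464) = 86/(-3542) - 7263*(-1/19464) = 86*(-1/3542) + 2421/6488 = -43/1771 + 2421/6488 = 4008607/11490248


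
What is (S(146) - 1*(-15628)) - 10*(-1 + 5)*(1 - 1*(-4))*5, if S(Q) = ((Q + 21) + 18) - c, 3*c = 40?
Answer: 44399/3 ≈ 14800.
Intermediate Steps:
c = 40/3 (c = (⅓)*40 = 40/3 ≈ 13.333)
S(Q) = 77/3 + Q (S(Q) = ((Q + 21) + 18) - 1*40/3 = ((21 + Q) + 18) - 40/3 = (39 + Q) - 40/3 = 77/3 + Q)
(S(146) - 1*(-15628)) - 10*(-1 + 5)*(1 - 1*(-4))*5 = ((77/3 + 146) - 1*(-15628)) - 10*(-1 + 5)*(1 - 1*(-4))*5 = (515/3 + 15628) - 40*(1 + 4)*5 = 47399/3 - 40*5*5 = 47399/3 - 10*20*5 = 47399/3 - 200*5 = 47399/3 - 1000 = 44399/3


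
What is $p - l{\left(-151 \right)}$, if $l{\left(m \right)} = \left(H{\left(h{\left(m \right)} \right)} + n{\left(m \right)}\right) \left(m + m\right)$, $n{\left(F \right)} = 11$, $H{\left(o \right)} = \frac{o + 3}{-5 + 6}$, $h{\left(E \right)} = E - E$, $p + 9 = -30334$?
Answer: $-26115$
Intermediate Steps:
$p = -30343$ ($p = -9 - 30334 = -30343$)
$h{\left(E \right)} = 0$
$H{\left(o \right)} = 3 + o$ ($H{\left(o \right)} = \frac{3 + o}{1} = \left(3 + o\right) 1 = 3 + o$)
$l{\left(m \right)} = 28 m$ ($l{\left(m \right)} = \left(\left(3 + 0\right) + 11\right) \left(m + m\right) = \left(3 + 11\right) 2 m = 14 \cdot 2 m = 28 m$)
$p - l{\left(-151 \right)} = -30343 - 28 \left(-151\right) = -30343 - -4228 = -30343 + 4228 = -26115$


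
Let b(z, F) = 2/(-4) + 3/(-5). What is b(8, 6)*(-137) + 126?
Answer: 2767/10 ≈ 276.70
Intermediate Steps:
b(z, F) = -11/10 (b(z, F) = 2*(-¼) + 3*(-⅕) = -½ - ⅗ = -11/10)
b(8, 6)*(-137) + 126 = -11/10*(-137) + 126 = 1507/10 + 126 = 2767/10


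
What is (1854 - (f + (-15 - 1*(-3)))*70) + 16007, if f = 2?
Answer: 18561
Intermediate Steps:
(1854 - (f + (-15 - 1*(-3)))*70) + 16007 = (1854 - (2 + (-15 - 1*(-3)))*70) + 16007 = (1854 - (2 + (-15 + 3))*70) + 16007 = (1854 - (2 - 12)*70) + 16007 = (1854 - (-10)*70) + 16007 = (1854 - 1*(-700)) + 16007 = (1854 + 700) + 16007 = 2554 + 16007 = 18561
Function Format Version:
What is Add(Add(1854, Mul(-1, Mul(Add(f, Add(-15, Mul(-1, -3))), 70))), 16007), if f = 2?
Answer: 18561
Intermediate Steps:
Add(Add(1854, Mul(-1, Mul(Add(f, Add(-15, Mul(-1, -3))), 70))), 16007) = Add(Add(1854, Mul(-1, Mul(Add(2, Add(-15, Mul(-1, -3))), 70))), 16007) = Add(Add(1854, Mul(-1, Mul(Add(2, Add(-15, 3)), 70))), 16007) = Add(Add(1854, Mul(-1, Mul(Add(2, -12), 70))), 16007) = Add(Add(1854, Mul(-1, Mul(-10, 70))), 16007) = Add(Add(1854, Mul(-1, -700)), 16007) = Add(Add(1854, 700), 16007) = Add(2554, 16007) = 18561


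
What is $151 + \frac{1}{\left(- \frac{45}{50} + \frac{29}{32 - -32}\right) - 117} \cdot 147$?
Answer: $\frac{114857}{767} \approx 149.75$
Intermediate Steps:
$151 + \frac{1}{\left(- \frac{45}{50} + \frac{29}{32 - -32}\right) - 117} \cdot 147 = 151 + \frac{1}{\left(\left(-45\right) \frac{1}{50} + \frac{29}{32 + 32}\right) - 117} \cdot 147 = 151 + \frac{1}{\left(- \frac{9}{10} + \frac{29}{64}\right) - 117} \cdot 147 = 151 + \frac{1}{- \frac{143}{320} - 117} \cdot 147 = 151 + \frac{1}{- \frac{37583}{320}} \cdot 147 = 151 - \frac{960}{767} = \frac{114857}{767}$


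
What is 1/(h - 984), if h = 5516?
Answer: 1/4532 ≈ 0.00022065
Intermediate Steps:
1/(h - 984) = 1/(5516 - 984) = 1/4532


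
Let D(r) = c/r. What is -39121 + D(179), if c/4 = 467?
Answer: -7000791/179 ≈ -39111.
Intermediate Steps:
c = 1868 (c = 4*467 = 1868)
D(r) = 1868/r
-39121 + D(179) = -39121 + 1868/179 = -7000791/179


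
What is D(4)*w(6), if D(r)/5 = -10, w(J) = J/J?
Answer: -50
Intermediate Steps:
w(J) = 1
D(r) = -50 (D(r) = 5*(-10) = -50)
D(4)*w(6) = -50*1 = -50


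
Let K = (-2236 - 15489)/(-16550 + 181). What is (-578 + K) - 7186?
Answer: -127071191/16369 ≈ -7762.9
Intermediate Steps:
K = 17725/16369 (K = -17725/(-16369) = -17725*(-1/16369) = 17725/16369 ≈ 1.0828)
(-578 + K) - 7186 = (-578 + 17725/16369) - 7186 = -9443557/16369 - 7186 = -127071191/16369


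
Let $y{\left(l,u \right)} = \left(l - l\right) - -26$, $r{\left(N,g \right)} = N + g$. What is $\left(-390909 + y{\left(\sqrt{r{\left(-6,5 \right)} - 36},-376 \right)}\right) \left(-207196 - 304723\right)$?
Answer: $200100434477$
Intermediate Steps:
$y{\left(l,u \right)} = 26$ ($y{\left(l,u \right)} = 0 + 26 = 26$)
$\left(-390909 + y{\left(\sqrt{r{\left(-6,5 \right)} - 36},-376 \right)}\right) \left(-207196 - 304723\right) = \left(-390909 + 26\right) \left(-207196 - 304723\right) = \left(-390883\right) \left(-511919\right) = 200100434477$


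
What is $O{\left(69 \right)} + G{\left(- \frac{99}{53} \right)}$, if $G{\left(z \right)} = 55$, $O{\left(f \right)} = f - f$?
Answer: $55$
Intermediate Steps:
$O{\left(f \right)} = 0$
$O{\left(69 \right)} + G{\left(- \frac{99}{53} \right)} = 0 + 55 = 55$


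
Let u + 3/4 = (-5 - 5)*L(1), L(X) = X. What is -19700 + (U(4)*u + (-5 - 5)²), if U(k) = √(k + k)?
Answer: -19600 - 43*√2/2 ≈ -19630.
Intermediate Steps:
U(k) = √2*√k (U(k) = √(2*k) = √2*√k)
u = -43/4 (u = -¾ + (-5 - 5)*1 = -¾ - 10*1 = -¾ - 10 = -43/4 ≈ -10.750)
-19700 + (U(4)*u + (-5 - 5)²) = -19700 + ((√2*√4)*(-43/4) + (-5 - 5)²) = -19700 + ((√2*2)*(-43/4) + (-10)²) = -19700 + ((2*√2)*(-43/4) + 100) = -19700 + (-43*√2/2 + 100) = -19700 + (100 - 43*√2/2) = -19600 - 43*√2/2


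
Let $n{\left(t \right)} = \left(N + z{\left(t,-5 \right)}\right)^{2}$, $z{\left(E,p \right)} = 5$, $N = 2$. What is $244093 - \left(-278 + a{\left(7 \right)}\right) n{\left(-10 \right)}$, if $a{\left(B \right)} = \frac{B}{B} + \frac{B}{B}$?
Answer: $257617$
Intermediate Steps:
$n{\left(t \right)} = 49$ ($n{\left(t \right)} = \left(2 + 5\right)^{2} = 7^{2} = 49$)
$a{\left(B \right)} = 2$ ($a{\left(B \right)} = 1 + 1 = 2$)
$244093 - \left(-278 + a{\left(7 \right)}\right) n{\left(-10 \right)} = 244093 - \left(-278 + 2\right) 49 = 244093 - \left(-276\right) 49 = 244093 - -13524 = 244093 + 13524 = 257617$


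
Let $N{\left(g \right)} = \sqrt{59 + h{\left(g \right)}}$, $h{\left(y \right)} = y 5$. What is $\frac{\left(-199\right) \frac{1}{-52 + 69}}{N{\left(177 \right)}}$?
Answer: $- \frac{199 \sqrt{59}}{4012} \approx -0.38099$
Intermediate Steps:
$h{\left(y \right)} = 5 y$
$N{\left(g \right)} = \sqrt{59 + 5 g}$
$\frac{\left(-199\right) \frac{1}{-52 + 69}}{N{\left(177 \right)}} = \frac{\left(-199\right) \frac{1}{-52 + 69}}{\sqrt{59 + 5 \cdot 177}} = \frac{\left(-199\right) \frac{1}{17}}{\sqrt{59 + 885}} = \frac{\left(-199\right) \frac{1}{17}}{\sqrt{944}} = - \frac{199}{17 \cdot 4 \sqrt{59}} = - \frac{199 \frac{\sqrt{59}}{236}}{17} = - \frac{199 \sqrt{59}}{4012}$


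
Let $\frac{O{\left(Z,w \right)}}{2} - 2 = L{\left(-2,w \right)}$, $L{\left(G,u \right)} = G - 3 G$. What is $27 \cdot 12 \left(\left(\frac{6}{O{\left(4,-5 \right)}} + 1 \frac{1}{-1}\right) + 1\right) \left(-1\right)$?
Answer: $-162$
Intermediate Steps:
$L{\left(G,u \right)} = - 2 G$
$O{\left(Z,w \right)} = 12$ ($O{\left(Z,w \right)} = 4 + 2 \left(\left(-2\right) \left(-2\right)\right) = 4 + 2 \cdot 4 = 4 + 8 = 12$)
$27 \cdot 12 \left(\left(\frac{6}{O{\left(4,-5 \right)}} + 1 \frac{1}{-1}\right) + 1\right) \left(-1\right) = 27 \cdot 12 \left(\left(\frac{6}{12} + 1 \frac{1}{-1}\right) + 1\right) \left(-1\right) = 324 \left(\left(6 \cdot \frac{1}{12} + 1 \left(-1\right)\right) + 1\right) \left(-1\right) = 324 \left(\left(\frac{1}{2} - 1\right) + 1\right) \left(-1\right) = 324 \left(- \frac{1}{2} + 1\right) \left(-1\right) = 324 \cdot \frac{1}{2} \left(-1\right) = 324 \left(- \frac{1}{2}\right) = -162$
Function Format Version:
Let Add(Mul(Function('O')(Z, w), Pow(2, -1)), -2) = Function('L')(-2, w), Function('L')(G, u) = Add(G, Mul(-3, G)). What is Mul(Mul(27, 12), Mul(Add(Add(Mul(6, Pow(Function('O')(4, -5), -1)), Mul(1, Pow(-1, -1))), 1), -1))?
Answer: -162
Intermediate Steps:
Function('L')(G, u) = Mul(-2, G)
Function('O')(Z, w) = 12 (Function('O')(Z, w) = Add(4, Mul(2, Mul(-2, -2))) = Add(4, Mul(2, 4)) = Add(4, 8) = 12)
Mul(Mul(27, 12), Mul(Add(Add(Mul(6, Pow(Function('O')(4, -5), -1)), Mul(1, Pow(-1, -1))), 1), -1)) = Mul(Mul(27, 12), Mul(Add(Add(Mul(6, Pow(12, -1)), Mul(1, Pow(-1, -1))), 1), -1)) = Mul(324, Mul(Add(Add(Mul(6, Rational(1, 12)), Mul(1, -1)), 1), -1)) = Mul(324, Mul(Add(Add(Rational(1, 2), -1), 1), -1)) = Mul(324, Mul(Add(Rational(-1, 2), 1), -1)) = Mul(324, Mul(Rational(1, 2), -1)) = Mul(324, Rational(-1, 2)) = -162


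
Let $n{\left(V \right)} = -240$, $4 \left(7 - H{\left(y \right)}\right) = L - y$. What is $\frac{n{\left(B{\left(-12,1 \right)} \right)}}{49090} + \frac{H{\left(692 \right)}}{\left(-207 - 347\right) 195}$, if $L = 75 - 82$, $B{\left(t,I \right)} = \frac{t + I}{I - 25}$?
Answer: $- \frac{13939723}{2121277080} \approx -0.0065714$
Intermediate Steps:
$B{\left(t,I \right)} = \frac{I + t}{-25 + I}$
$L = -7$ ($L = 75 - 82 = -7$)
$H{\left(y \right)} = \frac{35}{4} + \frac{y}{4}$ ($H{\left(y \right)} = 7 - \frac{-7 - y}{4} = 7 + \left(\frac{7}{4} + \frac{y}{4}\right) = \frac{35}{4} + \frac{y}{4}$)
$\frac{n{\left(B{\left(-12,1 \right)} \right)}}{49090} + \frac{H{\left(692 \right)}}{\left(-207 - 347\right) 195} = - \frac{240}{49090} + \frac{\frac{35}{4} + \frac{1}{4} \cdot 692}{\left(-207 - 347\right) 195} = \left(-240\right) \frac{1}{49090} + \frac{\frac{35}{4} + 173}{\left(-554\right) 195} = - \frac{24}{4909} + \frac{727}{4 \left(-108030\right)} = - \frac{24}{4909} + \frac{727}{4} \left(- \frac{1}{108030}\right) = - \frac{24}{4909} - \frac{727}{432120} = - \frac{13939723}{2121277080}$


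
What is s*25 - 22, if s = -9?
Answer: -247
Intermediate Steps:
s*25 - 22 = -9*25 - 22 = -225 - 22 = -247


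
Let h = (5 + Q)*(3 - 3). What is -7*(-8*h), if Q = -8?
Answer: 0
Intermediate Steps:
h = 0 (h = (5 - 8)*(3 - 3) = -3*0 = 0)
-7*(-8*h) = -7*(-8*0) = -0 = -7*0 = 0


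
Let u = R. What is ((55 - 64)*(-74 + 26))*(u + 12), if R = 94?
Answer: 45792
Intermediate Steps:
u = 94
((55 - 64)*(-74 + 26))*(u + 12) = ((55 - 64)*(-74 + 26))*(94 + 12) = -9*(-48)*106 = 432*106 = 45792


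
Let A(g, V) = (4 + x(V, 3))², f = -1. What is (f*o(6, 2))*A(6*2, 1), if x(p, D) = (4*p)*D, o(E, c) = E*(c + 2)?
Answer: -6144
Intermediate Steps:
o(E, c) = E*(2 + c)
x(p, D) = 4*D*p
A(g, V) = (4 + 12*V)² (A(g, V) = (4 + 4*3*V)² = (4 + 12*V)²)
(f*o(6, 2))*A(6*2, 1) = (-6*(2 + 2))*(16*(1 + 3*1)²) = (-6*4)*(16*(1 + 3)²) = (-1*24)*(16*4²) = -384*16 = -24*256 = -6144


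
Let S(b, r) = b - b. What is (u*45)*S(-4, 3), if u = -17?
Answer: 0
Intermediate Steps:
S(b, r) = 0
(u*45)*S(-4, 3) = -17*45*0 = -765*0 = 0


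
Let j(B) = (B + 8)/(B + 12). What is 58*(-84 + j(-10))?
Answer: -4930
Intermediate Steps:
j(B) = (8 + B)/(12 + B)
58*(-84 + j(-10)) = 58*(-84 + (8 - 10)/(12 - 10)) = 58*(-84 - 2/2) = 58*(-84 + (½)*(-2)) = 58*(-84 - 1) = 58*(-85) = -4930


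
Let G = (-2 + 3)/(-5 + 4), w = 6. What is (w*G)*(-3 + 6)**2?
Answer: -54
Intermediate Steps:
G = -1 (G = 1/(-1) = 1*(-1) = -1)
(w*G)*(-3 + 6)**2 = (6*(-1))*(-3 + 6)**2 = -6*3**2 = -6*9 = -54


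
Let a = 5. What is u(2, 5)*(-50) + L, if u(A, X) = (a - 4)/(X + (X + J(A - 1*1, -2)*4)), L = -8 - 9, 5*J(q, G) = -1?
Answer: -516/23 ≈ -22.435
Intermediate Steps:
J(q, G) = -⅕ (J(q, G) = (⅕)*(-1) = -⅕)
L = -17
u(A, X) = 1/(-⅘ + 2*X) (u(A, X) = (5 - 4)/(X + (X - ⅕*4)) = 1/(X + (X - ⅘)) = 1/(X + (-⅘ + X)) = 1/(-⅘ + 2*X))
u(2, 5)*(-50) + L = (5/(2*(-2 + 5*5)))*(-50) - 17 = (5/(2*(-2 + 25)))*(-50) - 17 = ((5/2)/23)*(-50) - 17 = ((5/2)*(1/23))*(-50) - 17 = (5/46)*(-50) - 17 = -125/23 - 17 = -516/23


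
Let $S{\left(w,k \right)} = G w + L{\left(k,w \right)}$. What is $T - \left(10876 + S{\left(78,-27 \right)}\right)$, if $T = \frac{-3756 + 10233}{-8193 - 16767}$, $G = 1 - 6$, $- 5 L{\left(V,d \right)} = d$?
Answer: $- \frac{87115887}{8320} \approx -10471.0$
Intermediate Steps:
$L{\left(V,d \right)} = - \frac{d}{5}$
$G = -5$ ($G = 1 - 6 = -5$)
$S{\left(w,k \right)} = - \frac{26 w}{5}$ ($S{\left(w,k \right)} = - 5 w - \frac{w}{5} = - \frac{26 w}{5}$)
$T = - \frac{2159}{8320}$ ($T = \frac{6477}{-24960} = 6477 \left(- \frac{1}{24960}\right) = - \frac{2159}{8320} \approx -0.2595$)
$T - \left(10876 + S{\left(78,-27 \right)}\right) = - \frac{2159}{8320} - \left(10876 - \frac{2028}{5}\right) = - \frac{2159}{8320} - \frac{52352}{5} = - \frac{87115887}{8320}$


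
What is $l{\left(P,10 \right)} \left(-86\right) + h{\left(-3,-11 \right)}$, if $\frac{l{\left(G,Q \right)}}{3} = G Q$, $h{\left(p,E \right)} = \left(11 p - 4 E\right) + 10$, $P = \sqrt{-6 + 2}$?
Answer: $21 - 5160 i \approx 21.0 - 5160.0 i$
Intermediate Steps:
$P = 2 i$ ($P = \sqrt{-4} = 2 i \approx 2.0 i$)
$h{\left(p,E \right)} = 10 - 4 E + 11 p$ ($h{\left(p,E \right)} = \left(- 4 E + 11 p\right) + 10 = 10 - 4 E + 11 p$)
$l{\left(G,Q \right)} = 3 G Q$
$l{\left(P,10 \right)} \left(-86\right) + h{\left(-3,-11 \right)} = 3 \cdot 2 i 10 \left(-86\right) + \left(10 - -44 + 11 \left(-3\right)\right) = 60 i \left(-86\right) + \left(10 + 44 - 33\right) = - 5160 i + 21 = 21 - 5160 i$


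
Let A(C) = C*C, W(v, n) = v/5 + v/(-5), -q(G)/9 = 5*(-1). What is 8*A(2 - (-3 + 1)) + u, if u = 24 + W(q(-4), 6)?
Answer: 152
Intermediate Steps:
q(G) = 45 (q(G) = -45*(-1) = -9*(-5) = 45)
W(v, n) = 0 (W(v, n) = v*(⅕) + v*(-⅕) = v/5 - v/5 = 0)
u = 24 (u = 24 + 0 = 24)
A(C) = C²
8*A(2 - (-3 + 1)) + u = 8*(2 - (-3 + 1))² + 24 = 8*(2 - 1*(-2))² + 24 = 8*(2 + 2)² + 24 = 8*4² + 24 = 8*16 + 24 = 128 + 24 = 152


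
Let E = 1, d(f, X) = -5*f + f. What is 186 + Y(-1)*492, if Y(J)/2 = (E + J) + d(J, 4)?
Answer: 4122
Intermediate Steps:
d(f, X) = -4*f
Y(J) = 2 - 6*J (Y(J) = 2*((1 + J) - 4*J) = 2*(1 - 3*J) = 2 - 6*J)
186 + Y(-1)*492 = 186 + (2 - 6*(-1))*492 = 186 + (2 + 6)*492 = 186 + 8*492 = 186 + 3936 = 4122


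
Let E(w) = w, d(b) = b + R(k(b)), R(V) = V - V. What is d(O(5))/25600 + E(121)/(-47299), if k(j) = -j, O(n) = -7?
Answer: -3428693/1210854400 ≈ -0.0028316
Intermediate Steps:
R(V) = 0
d(b) = b (d(b) = b + 0 = b)
d(O(5))/25600 + E(121)/(-47299) = -7/25600 + 121/(-47299) = -7*1/25600 + 121*(-1/47299) = -7/25600 - 121/47299 = -3428693/1210854400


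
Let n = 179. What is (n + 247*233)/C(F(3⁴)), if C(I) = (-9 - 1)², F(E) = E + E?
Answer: 5773/10 ≈ 577.30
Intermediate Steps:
F(E) = 2*E
C(I) = 100 (C(I) = (-10)² = 100)
(n + 247*233)/C(F(3⁴)) = (179 + 247*233)/100 = (179 + 57551)*(1/100) = 57730*(1/100) = 5773/10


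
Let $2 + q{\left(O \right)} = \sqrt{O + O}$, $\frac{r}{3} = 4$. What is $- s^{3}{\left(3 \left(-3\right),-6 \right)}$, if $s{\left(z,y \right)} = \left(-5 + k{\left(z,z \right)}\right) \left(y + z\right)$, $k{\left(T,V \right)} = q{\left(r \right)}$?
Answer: $-2858625 + 1154250 \sqrt{6} \approx -31301.0$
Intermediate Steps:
$r = 12$ ($r = 3 \cdot 4 = 12$)
$q{\left(O \right)} = -2 + \sqrt{2} \sqrt{O}$ ($q{\left(O \right)} = -2 + \sqrt{O + O} = -2 + \sqrt{2 O} = -2 + \sqrt{2} \sqrt{O}$)
$k{\left(T,V \right)} = -2 + 2 \sqrt{6}$ ($k{\left(T,V \right)} = -2 + \sqrt{2} \sqrt{12} = -2 + \sqrt{2} \cdot 2 \sqrt{3} = -2 + 2 \sqrt{6}$)
$s{\left(z,y \right)} = \left(-7 + 2 \sqrt{6}\right) \left(y + z\right)$ ($s{\left(z,y \right)} = \left(-5 - \left(2 - 2 \sqrt{6}\right)\right) \left(y + z\right) = \left(-7 + 2 \sqrt{6}\right) \left(y + z\right)$)
$- s^{3}{\left(3 \left(-3\right),-6 \right)} = - \left(\left(-7\right) \left(-6\right) - 7 \cdot 3 \left(-3\right) + 2 \left(-6\right) \sqrt{6} + 2 \cdot 3 \left(-3\right) \sqrt{6}\right)^{3} = - \left(42 - -63 - 12 \sqrt{6} + 2 \left(-9\right) \sqrt{6}\right)^{3} = - \left(42 + 63 - 12 \sqrt{6} - 18 \sqrt{6}\right)^{3} = - \left(105 - 30 \sqrt{6}\right)^{3}$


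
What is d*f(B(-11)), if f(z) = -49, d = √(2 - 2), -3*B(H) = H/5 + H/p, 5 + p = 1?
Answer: 0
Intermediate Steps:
p = -4 (p = -5 + 1 = -4)
B(H) = H/60 (B(H) = -(H/5 + H/(-4))/3 = -(H*(⅕) + H*(-¼))/3 = -(H/5 - H/4)/3 = -(-1)*H/60 = H/60)
d = 0 (d = √0 = 0)
d*f(B(-11)) = 0*(-49) = 0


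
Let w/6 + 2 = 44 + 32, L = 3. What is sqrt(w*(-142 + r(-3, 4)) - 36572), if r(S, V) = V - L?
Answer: 14*I*sqrt(506) ≈ 314.92*I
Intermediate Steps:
r(S, V) = -3 + V (r(S, V) = V - 1*3 = V - 3 = -3 + V)
w = 444 (w = -12 + 6*(44 + 32) = -12 + 6*76 = -12 + 456 = 444)
sqrt(w*(-142 + r(-3, 4)) - 36572) = sqrt(444*(-142 + (-3 + 4)) - 36572) = sqrt(444*(-142 + 1) - 36572) = sqrt(444*(-141) - 36572) = sqrt(-62604 - 36572) = sqrt(-99176) = 14*I*sqrt(506)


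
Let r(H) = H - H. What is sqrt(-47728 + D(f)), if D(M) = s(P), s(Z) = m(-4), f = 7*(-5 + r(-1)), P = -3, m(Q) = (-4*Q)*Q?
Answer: 4*I*sqrt(2987) ≈ 218.61*I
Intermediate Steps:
r(H) = 0
m(Q) = -4*Q**2
f = -35 (f = 7*(-5 + 0) = 7*(-5) = -35)
s(Z) = -64 (s(Z) = -4*(-4)**2 = -4*16 = -64)
D(M) = -64
sqrt(-47728 + D(f)) = sqrt(-47728 - 64) = sqrt(-47792) = 4*I*sqrt(2987)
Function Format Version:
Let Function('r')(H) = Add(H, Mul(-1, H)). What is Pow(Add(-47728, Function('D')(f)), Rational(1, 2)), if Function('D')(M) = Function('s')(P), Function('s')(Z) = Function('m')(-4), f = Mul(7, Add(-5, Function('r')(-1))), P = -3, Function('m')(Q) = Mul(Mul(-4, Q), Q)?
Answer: Mul(4, I, Pow(2987, Rational(1, 2))) ≈ Mul(218.61, I)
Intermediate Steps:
Function('r')(H) = 0
Function('m')(Q) = Mul(-4, Pow(Q, 2))
f = -35 (f = Mul(7, Add(-5, 0)) = Mul(7, -5) = -35)
Function('s')(Z) = -64 (Function('s')(Z) = Mul(-4, Pow(-4, 2)) = Mul(-4, 16) = -64)
Function('D')(M) = -64
Pow(Add(-47728, Function('D')(f)), Rational(1, 2)) = Pow(Add(-47728, -64), Rational(1, 2)) = Pow(-47792, Rational(1, 2)) = Mul(4, I, Pow(2987, Rational(1, 2)))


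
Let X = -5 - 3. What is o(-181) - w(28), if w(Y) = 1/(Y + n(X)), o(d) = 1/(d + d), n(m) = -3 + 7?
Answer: -197/5792 ≈ -0.034012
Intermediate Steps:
X = -8
n(m) = 4
o(d) = 1/(2*d)
w(Y) = 1/(4 + Y) (w(Y) = 1/(Y + 4) = 1/(4 + Y))
o(-181) - w(28) = (½)/(-181) - 1/(4 + 28) = (½)*(-1/181) - 1/32 = -1/362 - 1*1/32 = -1/362 - 1/32 = -197/5792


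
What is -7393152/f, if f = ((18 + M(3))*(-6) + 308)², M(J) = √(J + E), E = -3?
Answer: -115518/625 ≈ -184.83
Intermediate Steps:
M(J) = √(-3 + J) (M(J) = √(J - 3) = √(-3 + J))
f = 40000 (f = ((18 + √(-3 + 3))*(-6) + 308)² = ((18 + √0)*(-6) + 308)² = ((18 + 0)*(-6) + 308)² = (18*(-6) + 308)² = (-108 + 308)² = 200² = 40000)
-7393152/f = -7393152/40000 = -7393152*1/40000 = -115518/625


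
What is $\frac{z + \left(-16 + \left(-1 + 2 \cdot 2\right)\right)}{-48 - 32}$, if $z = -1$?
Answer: $\frac{7}{40} \approx 0.175$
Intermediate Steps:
$\frac{z + \left(-16 + \left(-1 + 2 \cdot 2\right)\right)}{-48 - 32} = \frac{-1 + \left(-16 + \left(-1 + 2 \cdot 2\right)\right)}{-48 - 32} = \frac{-1 + \left(-16 + \left(-1 + 4\right)\right)}{-80} = - \frac{-1 + \left(-16 + 3\right)}{80} = - \frac{-1 - 13}{80} = \left(- \frac{1}{80}\right) \left(-14\right) = \frac{7}{40}$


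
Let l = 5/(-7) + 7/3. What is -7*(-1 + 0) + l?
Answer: 181/21 ≈ 8.6190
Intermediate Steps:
l = 34/21 (l = 5*(-1/7) + 7*(1/3) = -5/7 + 7/3 = 34/21 ≈ 1.6190)
-7*(-1 + 0) + l = -7*(-1 + 0) + 34/21 = -7*(-1) + 34/21 = 7 + 34/21 = 181/21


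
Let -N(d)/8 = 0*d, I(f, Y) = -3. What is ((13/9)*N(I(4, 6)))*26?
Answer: 0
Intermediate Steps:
N(d) = 0 (N(d) = -0*d = -8*0 = 0)
((13/9)*N(I(4, 6)))*26 = ((13/9)*0)*26 = 0*26 = 0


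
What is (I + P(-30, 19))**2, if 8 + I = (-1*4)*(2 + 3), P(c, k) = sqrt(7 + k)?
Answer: (28 - sqrt(26))**2 ≈ 524.46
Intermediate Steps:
I = -28 (I = -8 + (-1*4)*(2 + 3) = -8 - 4*5 = -8 - 20 = -28)
(I + P(-30, 19))**2 = (-28 + sqrt(7 + 19))**2 = (-28 + sqrt(26))**2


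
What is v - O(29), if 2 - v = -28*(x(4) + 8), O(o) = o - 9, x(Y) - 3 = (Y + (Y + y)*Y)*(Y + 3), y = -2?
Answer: 2642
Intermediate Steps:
x(Y) = 3 + (3 + Y)*(Y + Y*(-2 + Y)) (x(Y) = 3 + (Y + (Y - 2)*Y)*(Y + 3) = 3 + (Y + (-2 + Y)*Y)*(3 + Y) = 3 + (Y + Y*(-2 + Y))*(3 + Y) = 3 + (3 + Y)*(Y + Y*(-2 + Y)))
O(o) = -9 + o
v = 2662 (v = 2 - (-28)*((3 + 4³ - 3*4 + 2*4²) + 8) = 2 - (-28)*((3 + 64 - 12 + 2*16) + 8) = 2 - (-28)*((3 + 64 - 12 + 32) + 8) = 2 - (-28)*(87 + 8) = 2 - (-28)*95 = 2 - 1*(-2660) = 2 + 2660 = 2662)
v - O(29) = 2662 - (-9 + 29) = 2662 - 1*20 = 2662 - 20 = 2642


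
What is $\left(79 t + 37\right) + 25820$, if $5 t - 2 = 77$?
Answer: $\frac{135526}{5} \approx 27105.0$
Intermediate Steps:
$t = \frac{79}{5}$ ($t = \frac{2}{5} + \frac{1}{5} \cdot 77 = \frac{2}{5} + \frac{77}{5} = \frac{79}{5} \approx 15.8$)
$\left(79 t + 37\right) + 25820 = \left(79 \cdot \frac{79}{5} + 37\right) + 25820 = \left(\frac{6241}{5} + 37\right) + 25820 = \frac{6426}{5} + 25820 = \frac{135526}{5}$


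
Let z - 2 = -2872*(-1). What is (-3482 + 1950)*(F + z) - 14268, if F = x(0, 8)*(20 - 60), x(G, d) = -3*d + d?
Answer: -5397716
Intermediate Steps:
x(G, d) = -2*d
z = 2874 (z = 2 - 2872*(-1) = 2 + 2872 = 2874)
F = 640 (F = (-2*8)*(20 - 60) = -16*(-40) = 640)
(-3482 + 1950)*(F + z) - 14268 = (-3482 + 1950)*(640 + 2874) - 14268 = -1532*3514 - 14268 = -5383448 - 14268 = -5397716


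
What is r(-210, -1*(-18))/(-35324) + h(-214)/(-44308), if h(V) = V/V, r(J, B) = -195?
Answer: 537796/97820987 ≈ 0.0054978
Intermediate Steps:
h(V) = 1
r(-210, -1*(-18))/(-35324) + h(-214)/(-44308) = -195/(-35324) + 1/(-44308) = -195*(-1/35324) + 1*(-1/44308) = 195/35324 - 1/44308 = 537796/97820987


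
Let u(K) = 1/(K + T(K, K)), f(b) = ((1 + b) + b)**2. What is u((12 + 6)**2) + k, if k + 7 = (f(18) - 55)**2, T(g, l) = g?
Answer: 1118829673/648 ≈ 1.7266e+6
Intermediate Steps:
f(b) = (1 + 2*b)**2
u(K) = 1/(2*K) (u(K) = 1/(K + K) = 1/(2*K))
k = 1726589 (k = -7 + ((1 + 2*18)**2 - 55)**2 = -7 + ((1 + 36)**2 - 55)**2 = -7 + (37**2 - 55)**2 = -7 + (1369 - 55)**2 = -7 + 1314**2 = -7 + 1726596 = 1726589)
u((12 + 6)**2) + k = 1/(2*((12 + 6)**2)) + 1726589 = 1/(2*(18**2)) + 1726589 = (1/2)/324 + 1726589 = (1/2)*(1/324) + 1726589 = 1/648 + 1726589 = 1118829673/648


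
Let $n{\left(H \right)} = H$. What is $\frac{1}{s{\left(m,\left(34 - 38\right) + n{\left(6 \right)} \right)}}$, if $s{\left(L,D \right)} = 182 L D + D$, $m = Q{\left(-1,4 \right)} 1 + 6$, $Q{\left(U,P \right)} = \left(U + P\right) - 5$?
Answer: $\frac{1}{1458} \approx 0.00068587$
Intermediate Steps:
$Q{\left(U,P \right)} = -5 + P + U$ ($Q{\left(U,P \right)} = \left(P + U\right) - 5 = -5 + P + U$)
$m = 4$ ($m = \left(-5 + 4 - 1\right) 1 + 6 = \left(-2\right) 1 + 6 = -2 + 6 = 4$)
$s{\left(L,D \right)} = D + 182 D L$ ($s{\left(L,D \right)} = 182 D L + D = D + 182 D L$)
$\frac{1}{s{\left(m,\left(34 - 38\right) + n{\left(6 \right)} \right)}} = \frac{1}{\left(\left(34 - 38\right) + 6\right) \left(1 + 182 \cdot 4\right)} = \frac{1}{\left(-4 + 6\right) \left(1 + 728\right)} = \frac{1}{2 \cdot 729} = \frac{1}{1458}$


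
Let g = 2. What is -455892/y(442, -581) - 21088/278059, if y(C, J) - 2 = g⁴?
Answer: -21127542202/834177 ≈ -25327.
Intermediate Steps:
y(C, J) = 18 (y(C, J) = 2 + 2⁴ = 2 + 16 = 18)
-455892/y(442, -581) - 21088/278059 = -455892/18 - 21088/278059 = -455892*1/18 - 21088*1/278059 = -75982/3 - 21088/278059 = -21127542202/834177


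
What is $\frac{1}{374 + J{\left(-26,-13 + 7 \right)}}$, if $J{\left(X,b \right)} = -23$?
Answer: $\frac{1}{351} \approx 0.002849$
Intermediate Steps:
$\frac{1}{374 + J{\left(-26,-13 + 7 \right)}} = \frac{1}{374 - 23} = \frac{1}{351}$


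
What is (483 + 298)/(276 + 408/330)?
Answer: 42955/15248 ≈ 2.8171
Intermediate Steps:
(483 + 298)/(276 + 408/330) = 781/(276 + 408*(1/330)) = 781/(276 + 68/55) = 781/(15248/55) = 781*(55/15248) = 42955/15248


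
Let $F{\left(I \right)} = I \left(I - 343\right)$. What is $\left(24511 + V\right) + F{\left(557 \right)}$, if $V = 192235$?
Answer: $335944$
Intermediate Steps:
$F{\left(I \right)} = I \left(-343 + I\right)$
$\left(24511 + V\right) + F{\left(557 \right)} = \left(24511 + 192235\right) + 557 \left(-343 + 557\right) = 216746 + 557 \cdot 214 = 216746 + 119198 = 335944$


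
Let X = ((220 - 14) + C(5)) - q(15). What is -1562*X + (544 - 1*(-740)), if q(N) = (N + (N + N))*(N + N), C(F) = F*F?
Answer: 1749162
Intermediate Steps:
C(F) = F²
q(N) = 6*N² (q(N) = (N + 2*N)*(2*N) = (3*N)*(2*N) = 6*N²)
X = -1119 (X = ((220 - 14) + 5²) - 6*15² = (206 + 25) - 6*225 = 231 - 1*1350 = 231 - 1350 = -1119)
-1562*X + (544 - 1*(-740)) = -1562*(-1119) + (544 - 1*(-740)) = 1747878 + (544 + 740) = 1747878 + 1284 = 1749162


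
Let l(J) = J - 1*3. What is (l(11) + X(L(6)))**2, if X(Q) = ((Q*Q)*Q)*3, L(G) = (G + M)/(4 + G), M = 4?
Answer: 121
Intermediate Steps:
l(J) = -3 + J (l(J) = J - 3 = -3 + J)
L(G) = 1 (L(G) = (G + 4)/(4 + G) = (4 + G)/(4 + G) = 1)
X(Q) = 3*Q**3 (X(Q) = (Q**2*Q)*3 = Q**3*3 = 3*Q**3)
(l(11) + X(L(6)))**2 = ((-3 + 11) + 3*1**3)**2 = (8 + 3*1)**2 = (8 + 3)**2 = 11**2 = 121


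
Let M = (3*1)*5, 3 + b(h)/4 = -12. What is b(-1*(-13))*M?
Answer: -900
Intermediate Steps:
b(h) = -60 (b(h) = -12 + 4*(-12) = -12 - 48 = -60)
M = 15 (M = 3*5 = 15)
b(-1*(-13))*M = -60*15 = -900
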